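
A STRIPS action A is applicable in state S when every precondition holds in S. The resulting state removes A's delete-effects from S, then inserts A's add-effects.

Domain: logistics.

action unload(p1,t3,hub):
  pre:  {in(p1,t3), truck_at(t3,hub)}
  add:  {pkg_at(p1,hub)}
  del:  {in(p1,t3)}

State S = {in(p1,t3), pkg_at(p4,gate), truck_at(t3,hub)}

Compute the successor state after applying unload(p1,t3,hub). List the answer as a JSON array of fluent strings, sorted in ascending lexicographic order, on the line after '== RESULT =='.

Compute (S \ del) ∪ add:
  pre ⊆ S: {in(p1,t3), truck_at(t3,hub)} ⊆ S  — applicable
  S \ del = {pkg_at(p4,gate), truck_at(t3,hub)}
  ∪ add   = {pkg_at(p1,hub), pkg_at(p4,gate), truck_at(t3,hub)}

== RESULT ==
["pkg_at(p1,hub)", "pkg_at(p4,gate)", "truck_at(t3,hub)"]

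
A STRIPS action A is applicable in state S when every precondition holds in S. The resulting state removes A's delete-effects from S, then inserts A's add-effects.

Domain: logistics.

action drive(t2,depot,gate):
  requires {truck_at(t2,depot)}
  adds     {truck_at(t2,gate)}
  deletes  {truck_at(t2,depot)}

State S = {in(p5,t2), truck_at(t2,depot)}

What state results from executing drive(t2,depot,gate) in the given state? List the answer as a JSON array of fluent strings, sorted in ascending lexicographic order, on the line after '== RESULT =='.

Progress:
  pre ⊆ S: {truck_at(t2,depot)} ⊆ S  — applicable
  S \ del = {in(p5,t2)}
  ∪ add   = {in(p5,t2), truck_at(t2,gate)}

== RESULT ==
["in(p5,t2)", "truck_at(t2,gate)"]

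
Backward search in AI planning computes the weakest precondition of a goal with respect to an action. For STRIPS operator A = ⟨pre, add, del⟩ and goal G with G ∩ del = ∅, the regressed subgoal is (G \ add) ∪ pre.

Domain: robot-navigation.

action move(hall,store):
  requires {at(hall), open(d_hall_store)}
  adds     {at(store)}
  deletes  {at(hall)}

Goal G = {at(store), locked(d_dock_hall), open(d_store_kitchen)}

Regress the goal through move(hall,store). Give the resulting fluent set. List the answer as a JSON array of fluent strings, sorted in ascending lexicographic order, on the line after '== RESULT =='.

Compute (G \ add) ∪ pre:
  G ∩ del = {}  (empty — regression defined)
  G \ add = {at(store), locked(d_dock_hall), open(d_store_kitchen)} \ {at(store)} = {locked(d_dock_hall), open(d_store_kitchen)}
  ∪ pre   = {locked(d_dock_hall), open(d_store_kitchen)} ∪ {at(hall), open(d_hall_store)}
          = {at(hall), locked(d_dock_hall), open(d_hall_store), open(d_store_kitchen)}

== RESULT ==
["at(hall)", "locked(d_dock_hall)", "open(d_hall_store)", "open(d_store_kitchen)"]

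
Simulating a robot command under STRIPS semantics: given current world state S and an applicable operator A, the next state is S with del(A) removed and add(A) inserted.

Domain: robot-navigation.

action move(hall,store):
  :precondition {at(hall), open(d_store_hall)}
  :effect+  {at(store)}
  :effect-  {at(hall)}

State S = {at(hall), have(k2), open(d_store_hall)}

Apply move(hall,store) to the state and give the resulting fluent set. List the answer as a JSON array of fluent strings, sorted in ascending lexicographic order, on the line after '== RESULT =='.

Progress:
  pre ⊆ S: {at(hall), open(d_store_hall)} ⊆ S  — applicable
  S \ del = {have(k2), open(d_store_hall)}
  ∪ add   = {at(store), have(k2), open(d_store_hall)}

== RESULT ==
["at(store)", "have(k2)", "open(d_store_hall)"]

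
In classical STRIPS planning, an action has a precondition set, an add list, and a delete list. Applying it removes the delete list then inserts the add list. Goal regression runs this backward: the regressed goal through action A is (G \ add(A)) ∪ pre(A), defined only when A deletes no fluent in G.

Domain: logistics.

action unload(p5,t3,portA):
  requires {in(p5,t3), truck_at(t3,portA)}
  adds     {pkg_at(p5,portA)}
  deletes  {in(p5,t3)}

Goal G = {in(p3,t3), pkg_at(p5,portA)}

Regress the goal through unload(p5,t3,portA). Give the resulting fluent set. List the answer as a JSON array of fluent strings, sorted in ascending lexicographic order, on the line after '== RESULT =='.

Compute (G \ add) ∪ pre:
  G ∩ del = {}  (empty — regression defined)
  G \ add = {in(p3,t3), pkg_at(p5,portA)} \ {pkg_at(p5,portA)} = {in(p3,t3)}
  ∪ pre   = {in(p3,t3)} ∪ {in(p5,t3), truck_at(t3,portA)}
          = {in(p3,t3), in(p5,t3), truck_at(t3,portA)}

== RESULT ==
["in(p3,t3)", "in(p5,t3)", "truck_at(t3,portA)"]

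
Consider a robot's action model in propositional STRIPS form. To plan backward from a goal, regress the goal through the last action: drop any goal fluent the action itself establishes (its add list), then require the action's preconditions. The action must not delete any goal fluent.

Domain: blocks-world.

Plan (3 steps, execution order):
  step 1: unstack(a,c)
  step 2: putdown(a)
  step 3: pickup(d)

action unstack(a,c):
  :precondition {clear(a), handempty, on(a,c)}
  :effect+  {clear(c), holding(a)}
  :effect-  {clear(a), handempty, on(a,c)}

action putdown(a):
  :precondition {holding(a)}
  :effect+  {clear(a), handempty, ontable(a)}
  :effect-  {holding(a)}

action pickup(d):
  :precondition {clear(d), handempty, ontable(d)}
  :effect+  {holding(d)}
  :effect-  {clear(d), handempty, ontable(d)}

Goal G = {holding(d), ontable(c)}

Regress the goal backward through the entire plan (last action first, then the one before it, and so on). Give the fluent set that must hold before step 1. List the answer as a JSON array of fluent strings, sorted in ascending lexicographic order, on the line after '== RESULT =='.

Work backward from the goal:
  through step 3 (pickup(d)): drop {holding(d)}, keep {ontable(c)}, require {clear(d), handempty, ontable(d)}
    → {clear(d), handempty, ontable(c), ontable(d)}
  through step 2 (putdown(a)): drop {handempty}, keep {clear(d), ontable(c), ontable(d)}, require {holding(a)}
    → {clear(d), holding(a), ontable(c), ontable(d)}
  through step 1 (unstack(a,c)): drop {holding(a)}, keep {clear(d), ontable(c), ontable(d)}, require {clear(a), handempty, on(a,c)}
    → {clear(a), clear(d), handempty, on(a,c), ontable(c), ontable(d)}

== RESULT ==
["clear(a)", "clear(d)", "handempty", "on(a,c)", "ontable(c)", "ontable(d)"]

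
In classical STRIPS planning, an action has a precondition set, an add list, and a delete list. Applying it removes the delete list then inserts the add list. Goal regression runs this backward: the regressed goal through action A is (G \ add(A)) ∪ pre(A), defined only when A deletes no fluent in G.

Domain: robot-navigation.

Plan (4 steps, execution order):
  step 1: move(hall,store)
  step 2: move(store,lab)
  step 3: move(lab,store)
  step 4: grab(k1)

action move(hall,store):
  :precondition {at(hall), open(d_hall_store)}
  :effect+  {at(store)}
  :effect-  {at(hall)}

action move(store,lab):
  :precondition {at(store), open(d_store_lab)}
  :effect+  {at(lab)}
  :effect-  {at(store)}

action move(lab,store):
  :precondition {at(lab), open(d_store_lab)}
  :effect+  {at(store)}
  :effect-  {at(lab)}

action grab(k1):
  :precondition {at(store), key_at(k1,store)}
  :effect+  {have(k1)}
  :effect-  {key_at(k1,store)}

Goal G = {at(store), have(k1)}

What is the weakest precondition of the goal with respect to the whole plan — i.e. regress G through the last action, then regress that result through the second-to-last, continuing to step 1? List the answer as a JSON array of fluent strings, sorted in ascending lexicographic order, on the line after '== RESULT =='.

Work backward from the goal:
  through step 4 (grab(k1)): drop {have(k1)}, keep {at(store)}, require {at(store), key_at(k1,store)}
    → {at(store), key_at(k1,store)}
  through step 3 (move(lab,store)): drop {at(store)}, keep {key_at(k1,store)}, require {at(lab), open(d_store_lab)}
    → {at(lab), key_at(k1,store), open(d_store_lab)}
  through step 2 (move(store,lab)): drop {at(lab)}, keep {key_at(k1,store), open(d_store_lab)}, require {at(store), open(d_store_lab)}
    → {at(store), key_at(k1,store), open(d_store_lab)}
  through step 1 (move(hall,store)): drop {at(store)}, keep {key_at(k1,store), open(d_store_lab)}, require {at(hall), open(d_hall_store)}
    → {at(hall), key_at(k1,store), open(d_hall_store), open(d_store_lab)}

== RESULT ==
["at(hall)", "key_at(k1,store)", "open(d_hall_store)", "open(d_store_lab)"]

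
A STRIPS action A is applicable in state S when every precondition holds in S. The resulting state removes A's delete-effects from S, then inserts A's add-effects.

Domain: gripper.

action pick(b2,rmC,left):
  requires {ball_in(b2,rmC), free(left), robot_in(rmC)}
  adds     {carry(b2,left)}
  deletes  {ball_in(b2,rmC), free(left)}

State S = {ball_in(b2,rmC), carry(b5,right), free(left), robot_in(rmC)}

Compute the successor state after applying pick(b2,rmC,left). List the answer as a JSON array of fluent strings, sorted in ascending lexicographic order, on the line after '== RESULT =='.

Compute (S \ del) ∪ add:
  pre ⊆ S: {ball_in(b2,rmC), free(left), robot_in(rmC)} ⊆ S  — applicable
  S \ del = {carry(b5,right), robot_in(rmC)}
  ∪ add   = {carry(b2,left), carry(b5,right), robot_in(rmC)}

== RESULT ==
["carry(b2,left)", "carry(b5,right)", "robot_in(rmC)"]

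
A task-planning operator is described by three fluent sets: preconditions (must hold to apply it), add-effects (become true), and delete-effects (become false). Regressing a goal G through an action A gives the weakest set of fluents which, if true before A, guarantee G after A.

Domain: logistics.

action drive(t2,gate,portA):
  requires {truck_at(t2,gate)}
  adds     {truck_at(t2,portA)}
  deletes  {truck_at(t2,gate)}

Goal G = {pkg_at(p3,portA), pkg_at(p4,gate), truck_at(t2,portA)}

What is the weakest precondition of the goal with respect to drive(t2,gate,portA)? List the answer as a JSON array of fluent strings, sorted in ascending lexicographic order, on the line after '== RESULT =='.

Compute (G \ add) ∪ pre:
  G ∩ del = {}  (empty — regression defined)
  G \ add = {pkg_at(p3,portA), pkg_at(p4,gate), truck_at(t2,portA)} \ {truck_at(t2,portA)} = {pkg_at(p3,portA), pkg_at(p4,gate)}
  ∪ pre   = {pkg_at(p3,portA), pkg_at(p4,gate)} ∪ {truck_at(t2,gate)}
          = {pkg_at(p3,portA), pkg_at(p4,gate), truck_at(t2,gate)}

== RESULT ==
["pkg_at(p3,portA)", "pkg_at(p4,gate)", "truck_at(t2,gate)"]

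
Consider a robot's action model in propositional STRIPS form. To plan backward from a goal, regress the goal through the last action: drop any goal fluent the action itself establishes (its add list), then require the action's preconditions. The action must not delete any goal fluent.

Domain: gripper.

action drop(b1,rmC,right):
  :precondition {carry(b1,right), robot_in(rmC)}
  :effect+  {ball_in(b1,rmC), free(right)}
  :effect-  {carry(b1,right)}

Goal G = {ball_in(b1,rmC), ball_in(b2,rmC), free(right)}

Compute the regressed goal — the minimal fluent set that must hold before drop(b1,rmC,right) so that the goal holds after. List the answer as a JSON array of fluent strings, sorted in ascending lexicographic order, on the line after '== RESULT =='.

Regress:
  G ∩ del = {}  (empty — regression defined)
  G \ add = {ball_in(b1,rmC), ball_in(b2,rmC), free(right)} \ {ball_in(b1,rmC), free(right)} = {ball_in(b2,rmC)}
  ∪ pre   = {ball_in(b2,rmC)} ∪ {carry(b1,right), robot_in(rmC)}
          = {ball_in(b2,rmC), carry(b1,right), robot_in(rmC)}

== RESULT ==
["ball_in(b2,rmC)", "carry(b1,right)", "robot_in(rmC)"]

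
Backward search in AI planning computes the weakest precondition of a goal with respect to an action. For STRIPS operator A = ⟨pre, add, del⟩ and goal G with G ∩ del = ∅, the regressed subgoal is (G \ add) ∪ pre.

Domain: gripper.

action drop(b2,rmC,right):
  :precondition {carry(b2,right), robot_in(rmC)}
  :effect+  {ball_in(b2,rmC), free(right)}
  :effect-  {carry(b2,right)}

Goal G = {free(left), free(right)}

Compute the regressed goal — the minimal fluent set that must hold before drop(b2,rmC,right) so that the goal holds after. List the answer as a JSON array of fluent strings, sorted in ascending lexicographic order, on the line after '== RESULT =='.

Compute (G \ add) ∪ pre:
  G ∩ del = {}  (empty — regression defined)
  G \ add = {free(left), free(right)} \ {ball_in(b2,rmC), free(right)} = {free(left)}
  ∪ pre   = {free(left)} ∪ {carry(b2,right), robot_in(rmC)}
          = {carry(b2,right), free(left), robot_in(rmC)}

== RESULT ==
["carry(b2,right)", "free(left)", "robot_in(rmC)"]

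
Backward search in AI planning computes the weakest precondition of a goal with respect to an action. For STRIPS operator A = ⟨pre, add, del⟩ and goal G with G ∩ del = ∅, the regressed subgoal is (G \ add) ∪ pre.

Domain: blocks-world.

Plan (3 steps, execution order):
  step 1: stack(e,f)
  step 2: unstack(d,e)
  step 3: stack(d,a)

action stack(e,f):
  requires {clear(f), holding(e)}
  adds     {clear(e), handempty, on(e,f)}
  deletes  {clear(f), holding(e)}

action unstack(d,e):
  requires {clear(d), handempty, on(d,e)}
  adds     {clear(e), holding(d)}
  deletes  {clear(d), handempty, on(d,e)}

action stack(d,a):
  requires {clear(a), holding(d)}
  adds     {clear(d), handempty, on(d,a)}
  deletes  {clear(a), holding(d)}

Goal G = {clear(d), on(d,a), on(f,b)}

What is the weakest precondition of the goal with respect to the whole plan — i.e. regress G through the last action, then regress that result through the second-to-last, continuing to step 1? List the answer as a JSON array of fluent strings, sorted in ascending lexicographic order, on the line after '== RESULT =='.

Regress step by step:
  through step 3 (stack(d,a)): drop {clear(d), on(d,a)}, keep {on(f,b)}, require {clear(a), holding(d)}
    → {clear(a), holding(d), on(f,b)}
  through step 2 (unstack(d,e)): drop {holding(d)}, keep {clear(a), on(f,b)}, require {clear(d), handempty, on(d,e)}
    → {clear(a), clear(d), handempty, on(d,e), on(f,b)}
  through step 1 (stack(e,f)): drop {handempty}, keep {clear(a), clear(d), on(d,e), on(f,b)}, require {clear(f), holding(e)}
    → {clear(a), clear(d), clear(f), holding(e), on(d,e), on(f,b)}

== RESULT ==
["clear(a)", "clear(d)", "clear(f)", "holding(e)", "on(d,e)", "on(f,b)"]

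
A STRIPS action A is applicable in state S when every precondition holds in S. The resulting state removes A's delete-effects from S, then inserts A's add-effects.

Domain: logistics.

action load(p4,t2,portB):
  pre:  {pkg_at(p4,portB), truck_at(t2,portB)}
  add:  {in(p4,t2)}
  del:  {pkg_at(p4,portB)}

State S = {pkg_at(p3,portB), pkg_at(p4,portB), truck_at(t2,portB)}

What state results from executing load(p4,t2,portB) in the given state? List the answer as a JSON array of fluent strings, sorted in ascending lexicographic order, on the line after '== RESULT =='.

Progress:
  pre ⊆ S: {pkg_at(p4,portB), truck_at(t2,portB)} ⊆ S  — applicable
  S \ del = {pkg_at(p3,portB), truck_at(t2,portB)}
  ∪ add   = {in(p4,t2), pkg_at(p3,portB), truck_at(t2,portB)}

== RESULT ==
["in(p4,t2)", "pkg_at(p3,portB)", "truck_at(t2,portB)"]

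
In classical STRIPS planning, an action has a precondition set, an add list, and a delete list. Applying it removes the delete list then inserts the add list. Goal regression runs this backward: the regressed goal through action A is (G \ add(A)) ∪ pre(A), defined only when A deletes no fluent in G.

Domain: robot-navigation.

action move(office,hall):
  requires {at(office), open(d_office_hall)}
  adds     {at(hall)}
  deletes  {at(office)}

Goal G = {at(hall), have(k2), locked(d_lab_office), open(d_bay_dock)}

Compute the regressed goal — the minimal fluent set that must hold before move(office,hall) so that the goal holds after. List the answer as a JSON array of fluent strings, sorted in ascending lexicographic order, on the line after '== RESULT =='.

Compute (G \ add) ∪ pre:
  G ∩ del = {}  (empty — regression defined)
  G \ add = {at(hall), have(k2), locked(d_lab_office), open(d_bay_dock)} \ {at(hall)} = {have(k2), locked(d_lab_office), open(d_bay_dock)}
  ∪ pre   = {have(k2), locked(d_lab_office), open(d_bay_dock)} ∪ {at(office), open(d_office_hall)}
          = {at(office), have(k2), locked(d_lab_office), open(d_bay_dock), open(d_office_hall)}

== RESULT ==
["at(office)", "have(k2)", "locked(d_lab_office)", "open(d_bay_dock)", "open(d_office_hall)"]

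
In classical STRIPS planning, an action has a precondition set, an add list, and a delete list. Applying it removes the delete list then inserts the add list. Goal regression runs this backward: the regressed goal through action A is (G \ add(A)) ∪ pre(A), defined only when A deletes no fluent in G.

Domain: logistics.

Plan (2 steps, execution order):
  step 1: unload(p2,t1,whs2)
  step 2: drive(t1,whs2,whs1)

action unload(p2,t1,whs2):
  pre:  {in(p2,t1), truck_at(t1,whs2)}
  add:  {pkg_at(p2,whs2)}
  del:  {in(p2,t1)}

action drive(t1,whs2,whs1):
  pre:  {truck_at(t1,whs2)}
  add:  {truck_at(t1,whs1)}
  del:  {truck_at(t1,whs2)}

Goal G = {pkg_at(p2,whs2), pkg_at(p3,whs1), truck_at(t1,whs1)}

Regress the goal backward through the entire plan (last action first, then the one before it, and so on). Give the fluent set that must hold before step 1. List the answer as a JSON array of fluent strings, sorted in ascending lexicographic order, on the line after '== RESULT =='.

Regress step by step:
  through step 2 (drive(t1,whs2,whs1)): drop {truck_at(t1,whs1)}, keep {pkg_at(p2,whs2), pkg_at(p3,whs1)}, require {truck_at(t1,whs2)}
    → {pkg_at(p2,whs2), pkg_at(p3,whs1), truck_at(t1,whs2)}
  through step 1 (unload(p2,t1,whs2)): drop {pkg_at(p2,whs2)}, keep {pkg_at(p3,whs1), truck_at(t1,whs2)}, require {in(p2,t1), truck_at(t1,whs2)}
    → {in(p2,t1), pkg_at(p3,whs1), truck_at(t1,whs2)}

== RESULT ==
["in(p2,t1)", "pkg_at(p3,whs1)", "truck_at(t1,whs2)"]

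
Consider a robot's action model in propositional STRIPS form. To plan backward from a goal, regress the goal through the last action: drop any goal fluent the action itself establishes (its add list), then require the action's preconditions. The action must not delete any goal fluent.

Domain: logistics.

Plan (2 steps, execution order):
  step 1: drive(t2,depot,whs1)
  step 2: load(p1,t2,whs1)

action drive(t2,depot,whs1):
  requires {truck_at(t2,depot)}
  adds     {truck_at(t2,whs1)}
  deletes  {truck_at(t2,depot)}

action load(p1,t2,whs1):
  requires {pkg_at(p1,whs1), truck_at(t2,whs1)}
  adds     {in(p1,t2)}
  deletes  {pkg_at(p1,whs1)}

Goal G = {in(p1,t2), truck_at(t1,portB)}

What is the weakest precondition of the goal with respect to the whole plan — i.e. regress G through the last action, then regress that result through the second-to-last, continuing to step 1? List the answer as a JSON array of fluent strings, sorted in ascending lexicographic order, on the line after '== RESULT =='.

Work backward from the goal:
  through step 2 (load(p1,t2,whs1)): drop {in(p1,t2)}, keep {truck_at(t1,portB)}, require {pkg_at(p1,whs1), truck_at(t2,whs1)}
    → {pkg_at(p1,whs1), truck_at(t1,portB), truck_at(t2,whs1)}
  through step 1 (drive(t2,depot,whs1)): drop {truck_at(t2,whs1)}, keep {pkg_at(p1,whs1), truck_at(t1,portB)}, require {truck_at(t2,depot)}
    → {pkg_at(p1,whs1), truck_at(t1,portB), truck_at(t2,depot)}

== RESULT ==
["pkg_at(p1,whs1)", "truck_at(t1,portB)", "truck_at(t2,depot)"]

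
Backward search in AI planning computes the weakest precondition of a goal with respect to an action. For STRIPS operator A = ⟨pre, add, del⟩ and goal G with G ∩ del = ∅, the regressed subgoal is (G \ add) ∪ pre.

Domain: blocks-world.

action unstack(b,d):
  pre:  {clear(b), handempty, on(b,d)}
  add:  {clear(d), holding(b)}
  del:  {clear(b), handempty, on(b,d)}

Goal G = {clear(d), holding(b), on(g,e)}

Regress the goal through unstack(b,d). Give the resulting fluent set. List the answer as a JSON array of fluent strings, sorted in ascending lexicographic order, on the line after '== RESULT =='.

Regress:
  G ∩ del = {}  (empty — regression defined)
  G \ add = {clear(d), holding(b), on(g,e)} \ {clear(d), holding(b)} = {on(g,e)}
  ∪ pre   = {on(g,e)} ∪ {clear(b), handempty, on(b,d)}
          = {clear(b), handempty, on(b,d), on(g,e)}

== RESULT ==
["clear(b)", "handempty", "on(b,d)", "on(g,e)"]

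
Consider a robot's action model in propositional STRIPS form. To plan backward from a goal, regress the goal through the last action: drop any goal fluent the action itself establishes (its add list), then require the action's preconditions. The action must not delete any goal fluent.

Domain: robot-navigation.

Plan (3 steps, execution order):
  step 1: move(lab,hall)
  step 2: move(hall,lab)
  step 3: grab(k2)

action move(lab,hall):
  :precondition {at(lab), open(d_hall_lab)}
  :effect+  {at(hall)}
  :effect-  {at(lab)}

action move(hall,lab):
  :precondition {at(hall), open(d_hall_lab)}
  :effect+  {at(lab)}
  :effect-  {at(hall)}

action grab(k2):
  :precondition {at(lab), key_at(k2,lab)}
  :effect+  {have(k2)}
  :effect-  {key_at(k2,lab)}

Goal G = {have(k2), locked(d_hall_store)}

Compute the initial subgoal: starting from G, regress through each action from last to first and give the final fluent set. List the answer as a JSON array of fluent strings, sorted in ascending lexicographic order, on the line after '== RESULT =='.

Regress step by step:
  through step 3 (grab(k2)): drop {have(k2)}, keep {locked(d_hall_store)}, require {at(lab), key_at(k2,lab)}
    → {at(lab), key_at(k2,lab), locked(d_hall_store)}
  through step 2 (move(hall,lab)): drop {at(lab)}, keep {key_at(k2,lab), locked(d_hall_store)}, require {at(hall), open(d_hall_lab)}
    → {at(hall), key_at(k2,lab), locked(d_hall_store), open(d_hall_lab)}
  through step 1 (move(lab,hall)): drop {at(hall)}, keep {key_at(k2,lab), locked(d_hall_store), open(d_hall_lab)}, require {at(lab), open(d_hall_lab)}
    → {at(lab), key_at(k2,lab), locked(d_hall_store), open(d_hall_lab)}

== RESULT ==
["at(lab)", "key_at(k2,lab)", "locked(d_hall_store)", "open(d_hall_lab)"]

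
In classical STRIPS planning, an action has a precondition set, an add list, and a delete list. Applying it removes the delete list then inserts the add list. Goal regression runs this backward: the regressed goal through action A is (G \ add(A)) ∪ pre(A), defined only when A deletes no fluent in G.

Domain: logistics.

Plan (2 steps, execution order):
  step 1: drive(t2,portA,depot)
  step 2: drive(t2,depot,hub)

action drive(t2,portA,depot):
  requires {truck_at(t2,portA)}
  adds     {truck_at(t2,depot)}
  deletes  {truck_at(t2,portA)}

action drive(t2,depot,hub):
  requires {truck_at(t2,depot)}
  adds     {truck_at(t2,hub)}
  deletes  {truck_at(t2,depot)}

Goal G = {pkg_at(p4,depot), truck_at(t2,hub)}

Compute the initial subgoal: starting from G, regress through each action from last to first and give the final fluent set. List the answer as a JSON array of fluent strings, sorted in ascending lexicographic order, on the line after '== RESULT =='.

Regress step by step:
  through step 2 (drive(t2,depot,hub)): drop {truck_at(t2,hub)}, keep {pkg_at(p4,depot)}, require {truck_at(t2,depot)}
    → {pkg_at(p4,depot), truck_at(t2,depot)}
  through step 1 (drive(t2,portA,depot)): drop {truck_at(t2,depot)}, keep {pkg_at(p4,depot)}, require {truck_at(t2,portA)}
    → {pkg_at(p4,depot), truck_at(t2,portA)}

== RESULT ==
["pkg_at(p4,depot)", "truck_at(t2,portA)"]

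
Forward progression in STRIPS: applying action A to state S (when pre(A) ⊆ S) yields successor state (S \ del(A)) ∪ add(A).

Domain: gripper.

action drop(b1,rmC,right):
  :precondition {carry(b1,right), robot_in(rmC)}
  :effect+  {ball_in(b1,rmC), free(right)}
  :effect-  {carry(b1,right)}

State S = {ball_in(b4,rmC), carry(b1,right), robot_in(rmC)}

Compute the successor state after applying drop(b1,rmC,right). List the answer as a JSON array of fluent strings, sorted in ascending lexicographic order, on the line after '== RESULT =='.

Compute (S \ del) ∪ add:
  pre ⊆ S: {carry(b1,right), robot_in(rmC)} ⊆ S  — applicable
  S \ del = {ball_in(b4,rmC), robot_in(rmC)}
  ∪ add   = {ball_in(b1,rmC), ball_in(b4,rmC), free(right), robot_in(rmC)}

== RESULT ==
["ball_in(b1,rmC)", "ball_in(b4,rmC)", "free(right)", "robot_in(rmC)"]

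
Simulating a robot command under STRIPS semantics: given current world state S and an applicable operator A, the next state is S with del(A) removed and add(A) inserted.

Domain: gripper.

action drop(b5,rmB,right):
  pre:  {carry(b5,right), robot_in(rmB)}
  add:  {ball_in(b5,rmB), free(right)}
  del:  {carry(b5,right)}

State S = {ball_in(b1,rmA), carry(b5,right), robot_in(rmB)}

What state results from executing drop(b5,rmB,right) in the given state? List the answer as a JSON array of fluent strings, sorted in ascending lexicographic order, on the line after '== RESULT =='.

Progress:
  pre ⊆ S: {carry(b5,right), robot_in(rmB)} ⊆ S  — applicable
  S \ del = {ball_in(b1,rmA), robot_in(rmB)}
  ∪ add   = {ball_in(b1,rmA), ball_in(b5,rmB), free(right), robot_in(rmB)}

== RESULT ==
["ball_in(b1,rmA)", "ball_in(b5,rmB)", "free(right)", "robot_in(rmB)"]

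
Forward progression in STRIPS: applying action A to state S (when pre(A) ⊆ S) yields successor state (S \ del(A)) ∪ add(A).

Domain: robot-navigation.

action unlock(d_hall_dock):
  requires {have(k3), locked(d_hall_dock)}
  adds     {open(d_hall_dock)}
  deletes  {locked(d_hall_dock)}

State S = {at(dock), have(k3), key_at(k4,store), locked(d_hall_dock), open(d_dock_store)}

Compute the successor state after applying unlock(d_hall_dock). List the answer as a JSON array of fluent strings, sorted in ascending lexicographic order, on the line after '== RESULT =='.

Compute (S \ del) ∪ add:
  pre ⊆ S: {have(k3), locked(d_hall_dock)} ⊆ S  — applicable
  S \ del = {at(dock), have(k3), key_at(k4,store), open(d_dock_store)}
  ∪ add   = {at(dock), have(k3), key_at(k4,store), open(d_dock_store), open(d_hall_dock)}

== RESULT ==
["at(dock)", "have(k3)", "key_at(k4,store)", "open(d_dock_store)", "open(d_hall_dock)"]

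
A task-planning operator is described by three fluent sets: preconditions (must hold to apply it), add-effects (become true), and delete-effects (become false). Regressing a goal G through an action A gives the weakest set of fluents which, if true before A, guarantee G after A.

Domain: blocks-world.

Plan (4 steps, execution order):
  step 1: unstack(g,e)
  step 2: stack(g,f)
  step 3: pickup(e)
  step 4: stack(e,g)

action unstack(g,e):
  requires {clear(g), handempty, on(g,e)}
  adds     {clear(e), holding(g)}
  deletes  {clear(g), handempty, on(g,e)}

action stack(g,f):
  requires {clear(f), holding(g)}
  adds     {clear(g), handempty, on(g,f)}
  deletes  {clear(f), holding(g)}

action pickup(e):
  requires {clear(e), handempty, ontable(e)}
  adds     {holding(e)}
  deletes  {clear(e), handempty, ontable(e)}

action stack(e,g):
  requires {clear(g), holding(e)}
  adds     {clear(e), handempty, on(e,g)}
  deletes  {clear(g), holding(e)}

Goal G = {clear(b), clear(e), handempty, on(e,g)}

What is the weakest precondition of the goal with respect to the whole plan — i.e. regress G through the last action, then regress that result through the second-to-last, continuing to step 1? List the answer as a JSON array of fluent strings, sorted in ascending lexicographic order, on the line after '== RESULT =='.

Work backward from the goal:
  through step 4 (stack(e,g)): drop {clear(e), handempty, on(e,g)}, keep {clear(b)}, require {clear(g), holding(e)}
    → {clear(b), clear(g), holding(e)}
  through step 3 (pickup(e)): drop {holding(e)}, keep {clear(b), clear(g)}, require {clear(e), handempty, ontable(e)}
    → {clear(b), clear(e), clear(g), handempty, ontable(e)}
  through step 2 (stack(g,f)): drop {clear(g), handempty}, keep {clear(b), clear(e), ontable(e)}, require {clear(f), holding(g)}
    → {clear(b), clear(e), clear(f), holding(g), ontable(e)}
  through step 1 (unstack(g,e)): drop {clear(e), holding(g)}, keep {clear(b), clear(f), ontable(e)}, require {clear(g), handempty, on(g,e)}
    → {clear(b), clear(f), clear(g), handempty, on(g,e), ontable(e)}

== RESULT ==
["clear(b)", "clear(f)", "clear(g)", "handempty", "on(g,e)", "ontable(e)"]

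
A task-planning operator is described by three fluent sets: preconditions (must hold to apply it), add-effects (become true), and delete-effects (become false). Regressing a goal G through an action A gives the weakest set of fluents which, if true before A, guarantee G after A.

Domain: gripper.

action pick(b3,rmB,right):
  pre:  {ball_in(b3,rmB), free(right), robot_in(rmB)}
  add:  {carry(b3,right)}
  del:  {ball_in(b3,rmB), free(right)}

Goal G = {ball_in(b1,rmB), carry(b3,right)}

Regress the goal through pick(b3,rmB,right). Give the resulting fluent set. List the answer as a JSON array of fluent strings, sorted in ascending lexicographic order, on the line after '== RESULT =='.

Compute (G \ add) ∪ pre:
  G ∩ del = {}  (empty — regression defined)
  G \ add = {ball_in(b1,rmB), carry(b3,right)} \ {carry(b3,right)} = {ball_in(b1,rmB)}
  ∪ pre   = {ball_in(b1,rmB)} ∪ {ball_in(b3,rmB), free(right), robot_in(rmB)}
          = {ball_in(b1,rmB), ball_in(b3,rmB), free(right), robot_in(rmB)}

== RESULT ==
["ball_in(b1,rmB)", "ball_in(b3,rmB)", "free(right)", "robot_in(rmB)"]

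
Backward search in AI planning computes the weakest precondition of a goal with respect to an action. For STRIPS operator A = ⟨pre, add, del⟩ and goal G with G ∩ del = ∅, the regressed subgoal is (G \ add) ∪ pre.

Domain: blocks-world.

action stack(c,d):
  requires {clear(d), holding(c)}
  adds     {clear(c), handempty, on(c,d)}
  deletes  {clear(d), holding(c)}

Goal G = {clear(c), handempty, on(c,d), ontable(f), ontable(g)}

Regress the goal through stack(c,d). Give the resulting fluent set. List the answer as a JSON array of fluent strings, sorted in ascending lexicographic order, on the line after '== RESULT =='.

Compute (G \ add) ∪ pre:
  G ∩ del = {}  (empty — regression defined)
  G \ add = {clear(c), handempty, on(c,d), ontable(f), ontable(g)} \ {clear(c), handempty, on(c,d)} = {ontable(f), ontable(g)}
  ∪ pre   = {ontable(f), ontable(g)} ∪ {clear(d), holding(c)}
          = {clear(d), holding(c), ontable(f), ontable(g)}

== RESULT ==
["clear(d)", "holding(c)", "ontable(f)", "ontable(g)"]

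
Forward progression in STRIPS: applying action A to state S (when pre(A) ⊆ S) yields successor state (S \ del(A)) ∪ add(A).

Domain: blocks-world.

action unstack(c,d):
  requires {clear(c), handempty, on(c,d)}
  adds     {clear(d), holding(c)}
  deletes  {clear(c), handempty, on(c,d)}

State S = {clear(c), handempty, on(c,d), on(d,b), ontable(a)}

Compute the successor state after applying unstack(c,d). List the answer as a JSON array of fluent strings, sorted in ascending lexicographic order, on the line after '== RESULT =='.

Compute (S \ del) ∪ add:
  pre ⊆ S: {clear(c), handempty, on(c,d)} ⊆ S  — applicable
  S \ del = {on(d,b), ontable(a)}
  ∪ add   = {clear(d), holding(c), on(d,b), ontable(a)}

== RESULT ==
["clear(d)", "holding(c)", "on(d,b)", "ontable(a)"]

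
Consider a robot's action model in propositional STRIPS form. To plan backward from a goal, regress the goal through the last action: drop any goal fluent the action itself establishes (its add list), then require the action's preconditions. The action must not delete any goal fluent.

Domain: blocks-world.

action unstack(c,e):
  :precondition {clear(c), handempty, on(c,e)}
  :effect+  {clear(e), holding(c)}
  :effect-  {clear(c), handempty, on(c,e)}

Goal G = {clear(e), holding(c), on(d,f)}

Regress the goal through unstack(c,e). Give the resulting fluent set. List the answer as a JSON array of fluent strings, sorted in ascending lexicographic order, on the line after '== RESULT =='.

Regress:
  G ∩ del = {}  (empty — regression defined)
  G \ add = {clear(e), holding(c), on(d,f)} \ {clear(e), holding(c)} = {on(d,f)}
  ∪ pre   = {on(d,f)} ∪ {clear(c), handempty, on(c,e)}
          = {clear(c), handempty, on(c,e), on(d,f)}

== RESULT ==
["clear(c)", "handempty", "on(c,e)", "on(d,f)"]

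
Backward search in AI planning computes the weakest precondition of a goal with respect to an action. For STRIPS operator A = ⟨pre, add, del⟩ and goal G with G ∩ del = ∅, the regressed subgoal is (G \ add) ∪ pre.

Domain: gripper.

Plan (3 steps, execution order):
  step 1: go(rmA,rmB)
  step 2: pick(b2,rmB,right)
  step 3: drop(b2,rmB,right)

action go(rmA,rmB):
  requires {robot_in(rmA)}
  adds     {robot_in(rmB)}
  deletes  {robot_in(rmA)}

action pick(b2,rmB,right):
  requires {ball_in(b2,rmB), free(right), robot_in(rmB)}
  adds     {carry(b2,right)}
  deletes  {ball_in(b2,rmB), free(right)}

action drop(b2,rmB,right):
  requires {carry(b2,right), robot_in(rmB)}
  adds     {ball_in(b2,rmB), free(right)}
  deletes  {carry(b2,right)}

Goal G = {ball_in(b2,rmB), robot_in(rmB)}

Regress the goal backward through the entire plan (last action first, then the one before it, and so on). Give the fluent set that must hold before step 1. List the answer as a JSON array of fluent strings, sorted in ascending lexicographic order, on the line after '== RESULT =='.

Regress step by step:
  through step 3 (drop(b2,rmB,right)): drop {ball_in(b2,rmB)}, keep {robot_in(rmB)}, require {carry(b2,right), robot_in(rmB)}
    → {carry(b2,right), robot_in(rmB)}
  through step 2 (pick(b2,rmB,right)): drop {carry(b2,right)}, keep {robot_in(rmB)}, require {ball_in(b2,rmB), free(right), robot_in(rmB)}
    → {ball_in(b2,rmB), free(right), robot_in(rmB)}
  through step 1 (go(rmA,rmB)): drop {robot_in(rmB)}, keep {ball_in(b2,rmB), free(right)}, require {robot_in(rmA)}
    → {ball_in(b2,rmB), free(right), robot_in(rmA)}

== RESULT ==
["ball_in(b2,rmB)", "free(right)", "robot_in(rmA)"]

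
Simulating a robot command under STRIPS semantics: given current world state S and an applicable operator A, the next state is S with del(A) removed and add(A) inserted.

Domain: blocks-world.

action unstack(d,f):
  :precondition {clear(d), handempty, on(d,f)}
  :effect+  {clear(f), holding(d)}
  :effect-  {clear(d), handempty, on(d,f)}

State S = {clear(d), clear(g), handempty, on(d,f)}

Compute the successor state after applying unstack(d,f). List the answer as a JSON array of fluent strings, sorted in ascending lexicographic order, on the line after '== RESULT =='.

Progress:
  pre ⊆ S: {clear(d), handempty, on(d,f)} ⊆ S  — applicable
  S \ del = {clear(g)}
  ∪ add   = {clear(f), clear(g), holding(d)}

== RESULT ==
["clear(f)", "clear(g)", "holding(d)"]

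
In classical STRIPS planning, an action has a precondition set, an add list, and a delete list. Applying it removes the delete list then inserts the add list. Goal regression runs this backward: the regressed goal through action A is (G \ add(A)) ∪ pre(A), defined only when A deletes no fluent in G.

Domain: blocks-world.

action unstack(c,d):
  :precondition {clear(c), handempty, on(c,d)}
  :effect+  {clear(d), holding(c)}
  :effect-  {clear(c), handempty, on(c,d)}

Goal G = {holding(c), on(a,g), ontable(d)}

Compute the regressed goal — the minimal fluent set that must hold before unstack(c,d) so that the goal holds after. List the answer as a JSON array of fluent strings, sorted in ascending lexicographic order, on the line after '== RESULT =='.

Compute (G \ add) ∪ pre:
  G ∩ del = {}  (empty — regression defined)
  G \ add = {holding(c), on(a,g), ontable(d)} \ {clear(d), holding(c)} = {on(a,g), ontable(d)}
  ∪ pre   = {on(a,g), ontable(d)} ∪ {clear(c), handempty, on(c,d)}
          = {clear(c), handempty, on(a,g), on(c,d), ontable(d)}

== RESULT ==
["clear(c)", "handempty", "on(a,g)", "on(c,d)", "ontable(d)"]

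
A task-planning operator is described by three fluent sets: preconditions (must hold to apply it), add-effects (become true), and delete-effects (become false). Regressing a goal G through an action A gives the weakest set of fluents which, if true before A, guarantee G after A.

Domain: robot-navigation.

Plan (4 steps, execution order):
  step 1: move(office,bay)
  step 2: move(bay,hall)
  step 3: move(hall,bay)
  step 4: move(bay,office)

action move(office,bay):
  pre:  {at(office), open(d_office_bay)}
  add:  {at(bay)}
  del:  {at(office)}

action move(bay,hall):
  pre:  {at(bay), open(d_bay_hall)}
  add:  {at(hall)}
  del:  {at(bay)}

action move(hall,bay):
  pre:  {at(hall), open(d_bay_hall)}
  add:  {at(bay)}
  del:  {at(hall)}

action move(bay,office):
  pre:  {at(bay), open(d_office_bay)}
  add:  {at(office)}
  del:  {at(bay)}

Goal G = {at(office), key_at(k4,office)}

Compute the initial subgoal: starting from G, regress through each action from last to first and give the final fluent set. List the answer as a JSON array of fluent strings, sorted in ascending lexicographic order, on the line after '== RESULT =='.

Regress step by step:
  through step 4 (move(bay,office)): drop {at(office)}, keep {key_at(k4,office)}, require {at(bay), open(d_office_bay)}
    → {at(bay), key_at(k4,office), open(d_office_bay)}
  through step 3 (move(hall,bay)): drop {at(bay)}, keep {key_at(k4,office), open(d_office_bay)}, require {at(hall), open(d_bay_hall)}
    → {at(hall), key_at(k4,office), open(d_bay_hall), open(d_office_bay)}
  through step 2 (move(bay,hall)): drop {at(hall)}, keep {key_at(k4,office), open(d_bay_hall), open(d_office_bay)}, require {at(bay), open(d_bay_hall)}
    → {at(bay), key_at(k4,office), open(d_bay_hall), open(d_office_bay)}
  through step 1 (move(office,bay)): drop {at(bay)}, keep {key_at(k4,office), open(d_bay_hall), open(d_office_bay)}, require {at(office), open(d_office_bay)}
    → {at(office), key_at(k4,office), open(d_bay_hall), open(d_office_bay)}

== RESULT ==
["at(office)", "key_at(k4,office)", "open(d_bay_hall)", "open(d_office_bay)"]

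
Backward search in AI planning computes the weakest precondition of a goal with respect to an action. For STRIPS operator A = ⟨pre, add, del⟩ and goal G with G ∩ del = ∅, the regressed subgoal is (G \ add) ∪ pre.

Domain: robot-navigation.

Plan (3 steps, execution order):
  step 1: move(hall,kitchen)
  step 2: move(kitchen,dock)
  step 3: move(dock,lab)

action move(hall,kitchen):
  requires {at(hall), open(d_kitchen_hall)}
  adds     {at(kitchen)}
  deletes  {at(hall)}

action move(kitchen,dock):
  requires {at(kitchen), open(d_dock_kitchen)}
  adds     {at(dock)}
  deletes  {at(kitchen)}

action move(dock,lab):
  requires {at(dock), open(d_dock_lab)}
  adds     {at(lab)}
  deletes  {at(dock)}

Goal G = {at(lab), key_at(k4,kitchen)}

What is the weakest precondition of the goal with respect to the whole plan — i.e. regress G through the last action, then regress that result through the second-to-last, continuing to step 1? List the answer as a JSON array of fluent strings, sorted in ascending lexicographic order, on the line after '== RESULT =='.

Regress step by step:
  through step 3 (move(dock,lab)): drop {at(lab)}, keep {key_at(k4,kitchen)}, require {at(dock), open(d_dock_lab)}
    → {at(dock), key_at(k4,kitchen), open(d_dock_lab)}
  through step 2 (move(kitchen,dock)): drop {at(dock)}, keep {key_at(k4,kitchen), open(d_dock_lab)}, require {at(kitchen), open(d_dock_kitchen)}
    → {at(kitchen), key_at(k4,kitchen), open(d_dock_kitchen), open(d_dock_lab)}
  through step 1 (move(hall,kitchen)): drop {at(kitchen)}, keep {key_at(k4,kitchen), open(d_dock_kitchen), open(d_dock_lab)}, require {at(hall), open(d_kitchen_hall)}
    → {at(hall), key_at(k4,kitchen), open(d_dock_kitchen), open(d_dock_lab), open(d_kitchen_hall)}

== RESULT ==
["at(hall)", "key_at(k4,kitchen)", "open(d_dock_kitchen)", "open(d_dock_lab)", "open(d_kitchen_hall)"]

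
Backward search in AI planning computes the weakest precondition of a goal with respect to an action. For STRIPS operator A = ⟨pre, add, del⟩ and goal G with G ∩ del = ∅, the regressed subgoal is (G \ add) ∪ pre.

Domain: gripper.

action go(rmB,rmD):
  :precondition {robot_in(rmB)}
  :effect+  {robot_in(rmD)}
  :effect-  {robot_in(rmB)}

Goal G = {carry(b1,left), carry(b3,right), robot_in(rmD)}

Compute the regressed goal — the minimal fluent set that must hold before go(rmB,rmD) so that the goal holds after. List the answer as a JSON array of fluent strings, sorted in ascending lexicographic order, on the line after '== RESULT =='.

Regress:
  G ∩ del = {}  (empty — regression defined)
  G \ add = {carry(b1,left), carry(b3,right), robot_in(rmD)} \ {robot_in(rmD)} = {carry(b1,left), carry(b3,right)}
  ∪ pre   = {carry(b1,left), carry(b3,right)} ∪ {robot_in(rmB)}
          = {carry(b1,left), carry(b3,right), robot_in(rmB)}

== RESULT ==
["carry(b1,left)", "carry(b3,right)", "robot_in(rmB)"]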